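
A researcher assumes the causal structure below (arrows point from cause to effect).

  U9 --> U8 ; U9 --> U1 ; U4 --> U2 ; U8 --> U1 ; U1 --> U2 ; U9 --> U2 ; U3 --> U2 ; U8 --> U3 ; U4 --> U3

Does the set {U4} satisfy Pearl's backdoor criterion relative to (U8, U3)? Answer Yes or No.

Yes

Backdoor paths from U8 to U3 (paths whose first edge points into U8):
  P1: U8 <- U9 -> U1 -> U2 <- U4 -> U3
  P2: U8 <- U9 -> U1 -> U2 <- U3
  P3: U8 <- U9 -> U2 <- U4 -> U3
  P4: U8 <- U9 -> U2 <- U3
Condition 1 (no descendant of U8 in the set): holds — descendants of U8 are {U1, U2, U3}; none are in {U4}.
Condition 2 (every backdoor path blocked by {U4}):
  P1: blocked at collider U2 (neither it nor any descendant is in the conditioning set).
  P2: blocked at collider U2 (neither it nor any descendant is in the conditioning set).
  P3: blocked at collider U2 (neither it nor any descendant is in the conditioning set).
  P4: blocked at collider U2 (neither it nor any descendant is in the conditioning set).
{U4} satisfies the backdoor criterion.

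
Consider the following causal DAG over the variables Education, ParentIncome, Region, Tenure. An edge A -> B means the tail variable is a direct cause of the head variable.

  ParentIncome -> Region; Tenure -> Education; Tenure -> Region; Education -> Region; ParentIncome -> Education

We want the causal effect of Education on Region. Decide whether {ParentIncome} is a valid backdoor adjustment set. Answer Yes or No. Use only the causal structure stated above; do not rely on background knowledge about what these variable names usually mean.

Backdoor paths from Education to Region (paths whose first edge points into Education):
  P1: Education <- Tenure -> Region
  P2: Education <- ParentIncome -> Region
Condition 1 (no descendant of Education in the set): holds — descendants of Education are {Region}; none are in {ParentIncome}.
Condition 2 (every backdoor path blocked by {ParentIncome}):
  P1: open — no interior node is in the conditioning set.
  P2: blocked at fork node ParentIncome ∈ conditioning set.
{ParentIncome} does not satisfy the backdoor criterion.

No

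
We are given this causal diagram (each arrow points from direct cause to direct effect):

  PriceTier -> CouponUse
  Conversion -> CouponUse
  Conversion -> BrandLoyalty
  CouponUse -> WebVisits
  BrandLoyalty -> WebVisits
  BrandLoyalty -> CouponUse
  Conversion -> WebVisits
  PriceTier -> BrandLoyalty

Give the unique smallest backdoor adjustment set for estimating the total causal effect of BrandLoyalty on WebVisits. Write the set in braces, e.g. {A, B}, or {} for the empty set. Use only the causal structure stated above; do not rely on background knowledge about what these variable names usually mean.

{Conversion, PriceTier}

Variables eligible for adjustment (non-descendants of BrandLoyalty, excluding BrandLoyalty and WebVisits): {Conversion, PriceTier}.
Backdoor paths from BrandLoyalty to WebVisits:
  P1: BrandLoyalty <- PriceTier -> CouponUse <- Conversion -> WebVisits
  P2: BrandLoyalty <- PriceTier -> CouponUse -> WebVisits
  P3: BrandLoyalty <- Conversion -> CouponUse -> WebVisits
  P4: BrandLoyalty <- Conversion -> WebVisits
The empty set is not sufficient: P2 (BrandLoyalty <- PriceTier -> CouponUse -> WebVisits) has no collider blocking it and no conditioned non-collider, so it is open.
Try {Conversion, PriceTier}:
  P1: blocked at fork node PriceTier ∈ conditioning set.
  P2: blocked at fork node PriceTier ∈ conditioning set.
  P3: blocked at fork node Conversion ∈ conditioning set.
  P4: blocked at fork node Conversion ∈ conditioning set.
{Conversion, PriceTier} contains no descendant of BrandLoyalty and blocks every backdoor path.
Every element of {Conversion, PriceTier} is needed (dropping Conversion leaves P3 open; dropping PriceTier leaves P2 open), so no proper subset is valid.
Among all size-2 subsets of the eligible variables, only {Conversion, PriceTier} blocks every backdoor path, so it is the unique smallest valid adjustment set.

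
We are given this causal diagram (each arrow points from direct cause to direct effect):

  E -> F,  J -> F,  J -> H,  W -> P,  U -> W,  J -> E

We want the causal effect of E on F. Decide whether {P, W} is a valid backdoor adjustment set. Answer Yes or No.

No

Backdoor paths from E to F (paths whose first edge points into E):
  P1: E <- J -> F
Condition 1 (no descendant of E in the set): holds — descendants of E are {F}; none are in {P, W}.
Condition 2 (every backdoor path blocked by {P, W}):
  P1: open — no interior node is in the conditioning set.
{P, W} does not satisfy the backdoor criterion.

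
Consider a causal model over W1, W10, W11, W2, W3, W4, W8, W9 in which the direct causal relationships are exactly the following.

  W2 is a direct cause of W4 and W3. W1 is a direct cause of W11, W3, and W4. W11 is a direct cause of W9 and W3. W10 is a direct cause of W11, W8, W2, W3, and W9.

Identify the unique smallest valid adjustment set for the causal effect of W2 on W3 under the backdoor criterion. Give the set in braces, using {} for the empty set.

{W10}

Variables eligible for adjustment (non-descendants of W2, excluding W2 and W3): {W1, W10, W11, W8, W9}.
Backdoor paths from W2 to W3:
  P1: W2 <- W10 -> W11 <- W1 -> W3
  P2: W2 <- W10 -> W11 -> W3
  P3: W2 <- W10 -> W9 <- W11 <- W1 -> W3
  P4: W2 <- W10 -> W9 <- W11 -> W3
  P5: W2 <- W10 -> W3
The empty set is not sufficient: P2 (W2 <- W10 -> W11 -> W3) has no collider blocking it and no conditioned non-collider, so it is open.
Try {W10}:
  P1: blocked at fork node W10 ∈ conditioning set.
  P2: blocked at fork node W10 ∈ conditioning set.
  P3: blocked at fork node W10 ∈ conditioning set.
  P4: blocked at fork node W10 ∈ conditioning set.
  P5: blocked at fork node W10 ∈ conditioning set.
{W10} contains no descendant of W2 and blocks every backdoor path.
No other singleton works — e.g. {W1} leaves P2 open — so {W10} is the unique smallest valid adjustment set.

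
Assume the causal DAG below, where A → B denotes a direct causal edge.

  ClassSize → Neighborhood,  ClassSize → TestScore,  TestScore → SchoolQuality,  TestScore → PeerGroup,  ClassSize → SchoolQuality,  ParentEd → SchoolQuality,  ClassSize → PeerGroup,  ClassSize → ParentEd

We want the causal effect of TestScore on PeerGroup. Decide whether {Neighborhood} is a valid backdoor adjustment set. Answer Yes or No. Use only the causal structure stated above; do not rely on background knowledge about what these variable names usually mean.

No

Backdoor paths from TestScore to PeerGroup (paths whose first edge points into TestScore):
  P1: TestScore <- ClassSize -> PeerGroup
Condition 1 (no descendant of TestScore in the set): holds — descendants of TestScore are {PeerGroup, SchoolQuality}; none are in {Neighborhood}.
Condition 2 (every backdoor path blocked by {Neighborhood}):
  P1: open — no interior node is in the conditioning set.
{Neighborhood} does not satisfy the backdoor criterion.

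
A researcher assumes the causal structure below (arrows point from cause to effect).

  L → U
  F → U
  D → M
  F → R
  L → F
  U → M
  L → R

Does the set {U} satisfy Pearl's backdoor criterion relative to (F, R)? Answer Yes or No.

No

Backdoor paths from F to R (paths whose first edge points into F):
  P1: F <- L -> R
Condition 1 (no descendant of F in the set): FAILS — U is a descendant of F.
Condition 2 (every backdoor path blocked by {U}):
  P1: open — no interior node is in the conditioning set.
{U} does not satisfy the backdoor criterion.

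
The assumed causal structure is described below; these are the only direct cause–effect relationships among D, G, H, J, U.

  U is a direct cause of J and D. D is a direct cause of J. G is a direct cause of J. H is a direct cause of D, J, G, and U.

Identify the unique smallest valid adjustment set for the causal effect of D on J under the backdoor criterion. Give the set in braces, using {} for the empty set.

{H, U}

Variables eligible for adjustment (non-descendants of D, excluding D and J): {G, H, U}.
Backdoor paths from D to J:
  P1: D <- H -> U -> J
  P2: D <- H -> G -> J
  P3: D <- H -> J
  P4: D <- U <- H -> G -> J
  P5: D <- U <- H -> J
  P6: D <- U -> J
The empty set is not sufficient: P1 (D <- H -> U -> J) has no collider blocking it and no conditioned non-collider, so it is open.
Try {H, U}:
  P1: blocked at fork node H ∈ conditioning set.
  P2: blocked at fork node H ∈ conditioning set.
  P3: blocked at fork node H ∈ conditioning set.
  P4: blocked at chain node U ∈ conditioning set.
  P5: blocked at chain node U ∈ conditioning set.
  P6: blocked at fork node U ∈ conditioning set.
{H, U} contains no descendant of D and blocks every backdoor path.
Every element of {H, U} is needed (dropping H leaves P2 open; dropping U leaves P6 open), so no proper subset is valid.
Among all size-2 subsets of the eligible variables, only {H, U} blocks every backdoor path, so it is the unique smallest valid adjustment set.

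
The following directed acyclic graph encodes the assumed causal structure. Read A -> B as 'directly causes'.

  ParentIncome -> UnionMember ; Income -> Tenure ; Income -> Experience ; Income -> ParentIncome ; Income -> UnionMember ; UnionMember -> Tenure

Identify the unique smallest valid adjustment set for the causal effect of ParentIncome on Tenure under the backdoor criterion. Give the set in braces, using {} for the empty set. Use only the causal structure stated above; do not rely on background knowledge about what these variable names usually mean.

Variables eligible for adjustment (non-descendants of ParentIncome, excluding ParentIncome and Tenure): {Experience, Income}.
Backdoor paths from ParentIncome to Tenure:
  P1: ParentIncome <- Income -> UnionMember -> Tenure
  P2: ParentIncome <- Income -> Tenure
The empty set is not sufficient: P1 (ParentIncome <- Income -> UnionMember -> Tenure) has no collider blocking it and no conditioned non-collider, so it is open.
Try {Income}:
  P1: blocked at fork node Income ∈ conditioning set.
  P2: blocked at fork node Income ∈ conditioning set.
{Income} contains no descendant of ParentIncome and blocks every backdoor path.
No other singleton works — e.g. {Experience} leaves P1 open — so {Income} is the unique smallest valid adjustment set.

{Income}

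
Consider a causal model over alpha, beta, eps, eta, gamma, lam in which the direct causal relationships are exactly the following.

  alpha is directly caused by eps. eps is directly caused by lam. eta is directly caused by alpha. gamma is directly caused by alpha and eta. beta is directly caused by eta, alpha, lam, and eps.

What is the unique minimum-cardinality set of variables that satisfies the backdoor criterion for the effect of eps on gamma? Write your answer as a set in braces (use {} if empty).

{}

Variables eligible for adjustment (non-descendants of eps, excluding eps and gamma): {lam}.
Backdoor paths from eps to gamma:
  P1: eps <- lam -> beta <- alpha -> eta -> gamma
  P2: eps <- lam -> beta <- alpha -> gamma
  P3: eps <- lam -> beta <- eta <- alpha -> gamma
  P4: eps <- lam -> beta <- eta -> gamma
Each backdoor path contains an unconditioned collider, so every path is already blocked with the empty conditioning set:
  P1: blocked at collider beta (neither it nor any descendant is in the conditioning set).
  P2: blocked at collider beta (neither it nor any descendant is in the conditioning set).
  P3: blocked at collider beta (neither it nor any descendant is in the conditioning set).
  P4: blocked at collider beta (neither it nor any descendant is in the conditioning set).
The empty set is therefore the unique smallest valid set.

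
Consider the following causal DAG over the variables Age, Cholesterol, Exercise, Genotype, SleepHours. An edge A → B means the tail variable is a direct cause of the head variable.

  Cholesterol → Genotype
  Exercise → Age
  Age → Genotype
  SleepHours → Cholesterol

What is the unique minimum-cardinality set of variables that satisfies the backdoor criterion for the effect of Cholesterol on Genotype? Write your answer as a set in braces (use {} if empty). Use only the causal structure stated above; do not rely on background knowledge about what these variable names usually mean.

Variables eligible for adjustment (non-descendants of Cholesterol, excluding Cholesterol and Genotype): {Age, Exercise, SleepHours}.
Backdoor paths from Cholesterol to Genotype:
  (none)
With no backdoor paths the empty set already satisfies the criterion, and it is trivially minimal.

{}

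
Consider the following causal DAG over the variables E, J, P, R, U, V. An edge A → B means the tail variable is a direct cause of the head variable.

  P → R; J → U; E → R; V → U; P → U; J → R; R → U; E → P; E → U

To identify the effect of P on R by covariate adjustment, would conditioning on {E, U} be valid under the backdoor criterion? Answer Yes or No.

Backdoor paths from P to R (paths whose first edge points into P):
  P1: P <- E -> R
  P2: P <- E -> U <- J -> R
  P3: P <- E -> U <- R
Condition 1 (no descendant of P in the set): FAILS — U is a descendant of P.
Condition 2 (every backdoor path blocked by {E, U}):
  P1: blocked at fork node E ∈ conditioning set.
  P2: blocked at fork node E ∈ conditioning set.
  P3: blocked at fork node E ∈ conditioning set.
{E, U} does not satisfy the backdoor criterion.

No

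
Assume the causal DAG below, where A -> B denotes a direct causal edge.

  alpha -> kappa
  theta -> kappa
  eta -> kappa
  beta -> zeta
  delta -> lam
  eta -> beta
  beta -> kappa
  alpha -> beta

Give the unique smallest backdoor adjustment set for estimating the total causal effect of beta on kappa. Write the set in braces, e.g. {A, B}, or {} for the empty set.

Variables eligible for adjustment (non-descendants of beta, excluding beta and kappa): {alpha, delta, eta, lam, theta}.
Backdoor paths from beta to kappa:
  P1: beta <- eta -> kappa
  P2: beta <- alpha -> kappa
The empty set is not sufficient: P1 (beta <- eta -> kappa) has no collider blocking it and no conditioned non-collider, so it is open.
Try {alpha, eta}:
  P1: blocked at fork node eta ∈ conditioning set.
  P2: blocked at fork node alpha ∈ conditioning set.
{alpha, eta} contains no descendant of beta and blocks every backdoor path.
Every element of {alpha, eta} is needed (dropping alpha leaves P2 open; dropping eta leaves P1 open), so no proper subset is valid.
Among all size-2 subsets of the eligible variables, only {alpha, eta} blocks every backdoor path, so it is the unique smallest valid adjustment set.

{alpha, eta}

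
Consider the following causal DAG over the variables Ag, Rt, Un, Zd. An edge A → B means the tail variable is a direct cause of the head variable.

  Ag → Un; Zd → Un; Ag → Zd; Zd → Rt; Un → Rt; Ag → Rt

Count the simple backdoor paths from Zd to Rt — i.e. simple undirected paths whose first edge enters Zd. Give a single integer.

2

A backdoor path from Zd to Rt is any simple undirected path whose first edge points into Zd (i.e. leaves Zd via a parent).
Parents of Zd: {Ag}.
Enumerating:
  P1: Zd <- Ag -> Un -> Rt
  P2: Zd <- Ag -> Rt
That exhausts the simple backdoor paths. Count: 2.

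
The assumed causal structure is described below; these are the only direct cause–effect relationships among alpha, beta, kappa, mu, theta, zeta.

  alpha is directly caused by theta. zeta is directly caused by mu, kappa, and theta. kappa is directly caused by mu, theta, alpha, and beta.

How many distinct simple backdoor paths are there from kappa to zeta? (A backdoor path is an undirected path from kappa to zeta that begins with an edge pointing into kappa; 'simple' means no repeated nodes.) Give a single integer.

A backdoor path from kappa to zeta is any simple undirected path whose first edge points into kappa (i.e. leaves kappa via a parent).
Parents of kappa: {alpha, beta, mu, theta}.
Enumerating:
  P1: kappa <- theta -> zeta
  P2: kappa <- mu -> zeta
  P3: kappa <- alpha <- theta -> zeta
That exhausts the simple backdoor paths. Count: 3.

3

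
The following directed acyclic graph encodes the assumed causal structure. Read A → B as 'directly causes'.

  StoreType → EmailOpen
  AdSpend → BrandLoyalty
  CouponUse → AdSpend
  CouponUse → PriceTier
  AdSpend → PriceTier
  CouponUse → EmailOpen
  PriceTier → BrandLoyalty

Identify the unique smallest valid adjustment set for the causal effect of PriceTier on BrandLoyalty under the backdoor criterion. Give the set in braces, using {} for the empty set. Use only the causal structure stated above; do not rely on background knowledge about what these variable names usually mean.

Variables eligible for adjustment (non-descendants of PriceTier, excluding PriceTier and BrandLoyalty): {AdSpend, CouponUse, EmailOpen, StoreType}.
Backdoor paths from PriceTier to BrandLoyalty:
  P1: PriceTier <- CouponUse -> AdSpend -> BrandLoyalty
  P2: PriceTier <- AdSpend -> BrandLoyalty
The empty set is not sufficient: P1 (PriceTier <- CouponUse -> AdSpend -> BrandLoyalty) has no collider blocking it and no conditioned non-collider, so it is open.
Try {AdSpend}:
  P1: blocked at chain node AdSpend ∈ conditioning set.
  P2: blocked at fork node AdSpend ∈ conditioning set.
{AdSpend} contains no descendant of PriceTier and blocks every backdoor path.
No other singleton works — e.g. {CouponUse} leaves P2 open — so {AdSpend} is the unique smallest valid adjustment set.

{AdSpend}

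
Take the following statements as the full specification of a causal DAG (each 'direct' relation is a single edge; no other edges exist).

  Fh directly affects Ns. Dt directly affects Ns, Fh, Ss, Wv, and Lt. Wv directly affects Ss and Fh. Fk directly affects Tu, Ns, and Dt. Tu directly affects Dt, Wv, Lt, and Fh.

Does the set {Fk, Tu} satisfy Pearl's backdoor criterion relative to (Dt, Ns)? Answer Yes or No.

Yes

Backdoor paths from Dt to Ns (paths whose first edge points into Dt):
  P1: Dt <- Fk -> Tu -> Wv -> Fh -> Ns
  P2: Dt <- Fk -> Tu -> Fh -> Ns
  P3: Dt <- Fk -> Ns
  P4: Dt <- Tu <- Fk -> Ns
  P5: Dt <- Tu -> Wv -> Fh -> Ns
  P6: Dt <- Tu -> Fh -> Ns
Condition 1 (no descendant of Dt in the set): holds — descendants of Dt are {Fh, Lt, Ns, Ss, Wv}; none are in {Fk, Tu}.
Condition 2 (every backdoor path blocked by {Fk, Tu}):
  P1: blocked at fork node Fk ∈ conditioning set.
  P2: blocked at fork node Fk ∈ conditioning set.
  P3: blocked at fork node Fk ∈ conditioning set.
  P4: blocked at chain node Tu ∈ conditioning set.
  P5: blocked at fork node Tu ∈ conditioning set.
  P6: blocked at fork node Tu ∈ conditioning set.
{Fk, Tu} satisfies the backdoor criterion.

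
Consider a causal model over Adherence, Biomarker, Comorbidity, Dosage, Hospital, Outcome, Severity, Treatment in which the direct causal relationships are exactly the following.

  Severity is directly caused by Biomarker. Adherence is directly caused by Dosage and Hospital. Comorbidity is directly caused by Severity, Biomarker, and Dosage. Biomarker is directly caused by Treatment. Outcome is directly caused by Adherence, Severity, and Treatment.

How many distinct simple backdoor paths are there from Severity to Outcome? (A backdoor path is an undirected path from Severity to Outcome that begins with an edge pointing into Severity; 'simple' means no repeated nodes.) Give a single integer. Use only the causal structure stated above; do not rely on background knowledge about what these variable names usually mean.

2

A backdoor path from Severity to Outcome is any simple undirected path whose first edge points into Severity (i.e. leaves Severity via a parent).
Parents of Severity: {Biomarker}.
Enumerating:
  P1: Severity <- Biomarker <- Treatment -> Outcome
  P2: Severity <- Biomarker -> Comorbidity <- Dosage -> Adherence -> Outcome
That exhausts the simple backdoor paths. Count: 2.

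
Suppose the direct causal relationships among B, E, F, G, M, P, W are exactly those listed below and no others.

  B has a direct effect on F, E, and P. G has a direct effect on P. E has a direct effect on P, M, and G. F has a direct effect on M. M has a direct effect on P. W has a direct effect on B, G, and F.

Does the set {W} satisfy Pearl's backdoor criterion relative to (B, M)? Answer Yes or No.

Backdoor paths from B to M (paths whose first edge points into B):
  P1: B <- W -> F -> M
  P2: B <- W -> G <- E -> M
  P3: B <- W -> G <- E -> P <- M
  P4: B <- W -> G -> P <- E -> M
  P5: B <- W -> G -> P <- M
Condition 1 (no descendant of B in the set): holds — descendants of B are {E, F, G, M, P}; none are in {W}.
Condition 2 (every backdoor path blocked by {W}):
  P1: blocked at fork node W ∈ conditioning set.
  P2: blocked at fork node W ∈ conditioning set.
  P3: blocked at fork node W ∈ conditioning set.
  P4: blocked at fork node W ∈ conditioning set.
  P5: blocked at fork node W ∈ conditioning set.
{W} satisfies the backdoor criterion.

Yes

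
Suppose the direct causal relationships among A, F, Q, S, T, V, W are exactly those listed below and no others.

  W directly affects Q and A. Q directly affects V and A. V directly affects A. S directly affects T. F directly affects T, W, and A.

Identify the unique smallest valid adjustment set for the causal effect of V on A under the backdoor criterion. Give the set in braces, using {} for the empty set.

Variables eligible for adjustment (non-descendants of V, excluding V and A): {F, Q, S, T, W}.
Backdoor paths from V to A:
  P1: V <- Q <- W <- F -> A
  P2: V <- Q <- W -> A
  P3: V <- Q -> A
The empty set is not sufficient: P1 (V <- Q <- W <- F -> A) has no collider blocking it and no conditioned non-collider, so it is open.
Try {Q}:
  P1: blocked at chain node Q ∈ conditioning set.
  P2: blocked at chain node Q ∈ conditioning set.
  P3: blocked at fork node Q ∈ conditioning set.
{Q} contains no descendant of V and blocks every backdoor path.
No other singleton works — e.g. {S} leaves P1 open — so {Q} is the unique smallest valid adjustment set.

{Q}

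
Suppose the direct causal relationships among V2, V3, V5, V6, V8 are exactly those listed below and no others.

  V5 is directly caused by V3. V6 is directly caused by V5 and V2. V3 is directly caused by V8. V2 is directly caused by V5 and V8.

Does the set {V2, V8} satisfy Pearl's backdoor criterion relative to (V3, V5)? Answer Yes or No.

No

Backdoor paths from V3 to V5 (paths whose first edge points into V3):
  P1: V3 <- V8 -> V2 <- V5
  P2: V3 <- V8 -> V2 -> V6 <- V5
Condition 1 (no descendant of V3 in the set): FAILS — V2 is a descendant of V3.
Condition 2 (every backdoor path blocked by {V2, V8}):
  P1: blocked at fork node V8 ∈ conditioning set.
  P2: blocked at fork node V8 ∈ conditioning set.
{V2, V8} does not satisfy the backdoor criterion.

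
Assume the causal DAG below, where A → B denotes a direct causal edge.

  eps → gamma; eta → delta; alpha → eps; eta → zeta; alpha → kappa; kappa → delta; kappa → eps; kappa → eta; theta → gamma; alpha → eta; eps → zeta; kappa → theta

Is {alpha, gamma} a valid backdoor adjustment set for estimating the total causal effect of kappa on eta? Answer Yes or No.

No

Backdoor paths from kappa to eta (paths whose first edge points into kappa):
  P1: kappa <- alpha -> eta
  P2: kappa <- alpha -> eps -> zeta <- eta
Condition 1 (no descendant of kappa in the set): FAILS — gamma is a descendant of kappa.
Condition 2 (every backdoor path blocked by {alpha, gamma}):
  P1: blocked at fork node alpha ∈ conditioning set.
  P2: blocked at fork node alpha ∈ conditioning set.
{alpha, gamma} does not satisfy the backdoor criterion.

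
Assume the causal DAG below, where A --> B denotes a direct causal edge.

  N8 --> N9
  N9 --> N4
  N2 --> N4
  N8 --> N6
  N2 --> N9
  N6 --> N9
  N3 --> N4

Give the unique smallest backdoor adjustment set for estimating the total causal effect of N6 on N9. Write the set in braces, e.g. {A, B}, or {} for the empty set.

{N8}

Variables eligible for adjustment (non-descendants of N6, excluding N6 and N9): {N2, N3, N8}.
Backdoor paths from N6 to N9:
  P1: N6 <- N8 -> N9
The empty set is not sufficient: P1 (N6 <- N8 -> N9) has no collider blocking it and no conditioned non-collider, so it is open.
Try {N8}:
  P1: blocked at fork node N8 ∈ conditioning set.
{N8} contains no descendant of N6 and blocks every backdoor path.
No other singleton works — e.g. {N2} leaves P1 open — so {N8} is the unique smallest valid adjustment set.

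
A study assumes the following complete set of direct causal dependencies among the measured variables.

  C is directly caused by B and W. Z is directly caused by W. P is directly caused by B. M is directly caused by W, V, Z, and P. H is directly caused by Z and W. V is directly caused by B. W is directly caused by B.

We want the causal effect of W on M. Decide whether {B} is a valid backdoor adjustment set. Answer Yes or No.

Yes

Backdoor paths from W to M (paths whose first edge points into W):
  P1: W <- B -> V -> M
  P2: W <- B -> P -> M
Condition 1 (no descendant of W in the set): holds — descendants of W are {C, H, M, Z}; none are in {B}.
Condition 2 (every backdoor path blocked by {B}):
  P1: blocked at fork node B ∈ conditioning set.
  P2: blocked at fork node B ∈ conditioning set.
{B} satisfies the backdoor criterion.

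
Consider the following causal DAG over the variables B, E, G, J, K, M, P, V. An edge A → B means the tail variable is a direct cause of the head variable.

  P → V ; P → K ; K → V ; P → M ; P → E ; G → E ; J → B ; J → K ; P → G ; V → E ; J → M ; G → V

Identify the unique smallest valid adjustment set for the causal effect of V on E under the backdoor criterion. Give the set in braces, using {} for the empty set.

{G, P}

Variables eligible for adjustment (non-descendants of V, excluding V and E): {B, G, J, K, M, P}.
Backdoor paths from V to E:
  P1: V <- P -> G -> E
  P2: V <- P -> E
  P3: V <- K <- J -> M <- P -> G -> E
  P4: V <- K <- J -> M <- P -> E
  P5: V <- K <- P -> G -> E
  P6: V <- K <- P -> E
  P7: V <- G <- P -> E
  P8: V <- G -> E
The empty set is not sufficient: P1 (V <- P -> G -> E) has no collider blocking it and no conditioned non-collider, so it is open.
Try {G, P}:
  P1: blocked at fork node P ∈ conditioning set.
  P2: blocked at fork node P ∈ conditioning set.
  P3: blocked at collider M (neither it nor any descendant is in the conditioning set).
  P4: blocked at collider M (neither it nor any descendant is in the conditioning set).
  P5: blocked at fork node P ∈ conditioning set.
  P6: blocked at fork node P ∈ conditioning set.
  P7: blocked at chain node G ∈ conditioning set.
  P8: blocked at fork node G ∈ conditioning set.
{G, P} contains no descendant of V and blocks every backdoor path.
Every element of {G, P} is needed (dropping G leaves P8 open; dropping P leaves P2 open), so no proper subset is valid.
Among all size-2 subsets of the eligible variables, only {G, P} blocks every backdoor path, so it is the unique smallest valid adjustment set.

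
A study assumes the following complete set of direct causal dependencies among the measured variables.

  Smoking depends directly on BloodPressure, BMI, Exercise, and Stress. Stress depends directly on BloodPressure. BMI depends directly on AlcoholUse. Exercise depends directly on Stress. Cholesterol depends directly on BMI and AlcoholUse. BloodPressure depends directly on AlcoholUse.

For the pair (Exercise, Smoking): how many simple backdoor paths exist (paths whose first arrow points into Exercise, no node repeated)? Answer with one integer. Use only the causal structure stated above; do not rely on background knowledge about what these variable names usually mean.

A backdoor path from Exercise to Smoking is any simple undirected path whose first edge points into Exercise (i.e. leaves Exercise via a parent).
Parents of Exercise: {Stress}.
Enumerating:
  P1: Exercise <- Stress <- BloodPressure <- AlcoholUse -> BMI -> Smoking
  P2: Exercise <- Stress <- BloodPressure <- AlcoholUse -> Cholesterol <- BMI -> Smoking
  P3: Exercise <- Stress <- BloodPressure -> Smoking
  P4: Exercise <- Stress -> Smoking
That exhausts the simple backdoor paths. Count: 4.

4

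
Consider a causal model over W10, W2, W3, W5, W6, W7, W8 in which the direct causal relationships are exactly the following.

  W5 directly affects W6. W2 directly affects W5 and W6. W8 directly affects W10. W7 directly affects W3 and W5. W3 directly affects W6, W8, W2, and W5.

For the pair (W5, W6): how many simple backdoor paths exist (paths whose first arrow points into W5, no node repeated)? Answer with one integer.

6

A backdoor path from W5 to W6 is any simple undirected path whose first edge points into W5 (i.e. leaves W5 via a parent).
Parents of W5: {W2, W3, W7}.
Enumerating:
  P1: W5 <- W7 -> W3 -> W2 -> W6
  P2: W5 <- W7 -> W3 -> W6
  P3: W5 <- W3 -> W2 -> W6
  P4: W5 <- W3 -> W6
  P5: W5 <- W2 <- W3 -> W6
  P6: W5 <- W2 -> W6
That exhausts the simple backdoor paths. Count: 6.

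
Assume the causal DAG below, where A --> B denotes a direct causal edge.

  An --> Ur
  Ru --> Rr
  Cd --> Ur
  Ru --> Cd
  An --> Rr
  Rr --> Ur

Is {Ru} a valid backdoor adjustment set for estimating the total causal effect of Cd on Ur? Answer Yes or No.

Backdoor paths from Cd to Ur (paths whose first edge points into Cd):
  P1: Cd <- Ru -> Rr <- An -> Ur
  P2: Cd <- Ru -> Rr -> Ur
Condition 1 (no descendant of Cd in the set): holds — descendants of Cd are {Ur}; none are in {Ru}.
Condition 2 (every backdoor path blocked by {Ru}):
  P1: blocked at fork node Ru ∈ conditioning set.
  P2: blocked at fork node Ru ∈ conditioning set.
{Ru} satisfies the backdoor criterion.

Yes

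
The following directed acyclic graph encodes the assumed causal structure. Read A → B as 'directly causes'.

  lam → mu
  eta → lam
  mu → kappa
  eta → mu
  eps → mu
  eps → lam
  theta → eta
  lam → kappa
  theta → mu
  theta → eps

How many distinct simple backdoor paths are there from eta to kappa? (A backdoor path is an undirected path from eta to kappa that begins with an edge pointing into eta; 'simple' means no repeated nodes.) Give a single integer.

A backdoor path from eta to kappa is any simple undirected path whose first edge points into eta (i.e. leaves eta via a parent).
Parents of eta: {theta}.
Enumerating:
  P1: eta <- theta -> eps -> lam -> mu -> kappa
  P2: eta <- theta -> eps -> lam -> kappa
  P3: eta <- theta -> eps -> mu <- lam -> kappa
  P4: eta <- theta -> eps -> mu -> kappa
  P5: eta <- theta -> mu <- eps -> lam -> kappa
  P6: eta <- theta -> mu <- lam -> kappa
  P7: eta <- theta -> mu -> kappa
That exhausts the simple backdoor paths. Count: 7.

7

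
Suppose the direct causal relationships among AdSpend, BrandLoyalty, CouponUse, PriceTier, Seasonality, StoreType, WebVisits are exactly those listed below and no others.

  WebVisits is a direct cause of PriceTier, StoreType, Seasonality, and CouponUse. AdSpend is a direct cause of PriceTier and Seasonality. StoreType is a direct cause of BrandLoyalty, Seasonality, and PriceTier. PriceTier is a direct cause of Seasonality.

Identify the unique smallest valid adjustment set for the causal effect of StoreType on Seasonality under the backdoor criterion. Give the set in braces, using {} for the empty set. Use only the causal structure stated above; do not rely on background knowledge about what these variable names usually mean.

Variables eligible for adjustment (non-descendants of StoreType, excluding StoreType and Seasonality): {AdSpend, CouponUse, WebVisits}.
Backdoor paths from StoreType to Seasonality:
  P1: StoreType <- WebVisits -> PriceTier <- AdSpend -> Seasonality
  P2: StoreType <- WebVisits -> PriceTier -> Seasonality
  P3: StoreType <- WebVisits -> Seasonality
The empty set is not sufficient: P2 (StoreType <- WebVisits -> PriceTier -> Seasonality) has no collider blocking it and no conditioned non-collider, so it is open.
Try {WebVisits}:
  P1: blocked at fork node WebVisits ∈ conditioning set.
  P2: blocked at fork node WebVisits ∈ conditioning set.
  P3: blocked at fork node WebVisits ∈ conditioning set.
{WebVisits} contains no descendant of StoreType and blocks every backdoor path.
No other singleton works — e.g. {AdSpend} leaves P2 open — so {WebVisits} is the unique smallest valid adjustment set.

{WebVisits}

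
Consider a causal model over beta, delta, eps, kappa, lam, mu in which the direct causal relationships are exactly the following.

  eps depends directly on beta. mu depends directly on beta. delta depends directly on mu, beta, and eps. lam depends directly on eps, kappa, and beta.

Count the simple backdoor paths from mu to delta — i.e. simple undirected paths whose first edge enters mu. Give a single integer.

3

A backdoor path from mu to delta is any simple undirected path whose first edge points into mu (i.e. leaves mu via a parent).
Parents of mu: {beta}.
Enumerating:
  P1: mu <- beta -> eps -> delta
  P2: mu <- beta -> lam <- eps -> delta
  P3: mu <- beta -> delta
That exhausts the simple backdoor paths. Count: 3.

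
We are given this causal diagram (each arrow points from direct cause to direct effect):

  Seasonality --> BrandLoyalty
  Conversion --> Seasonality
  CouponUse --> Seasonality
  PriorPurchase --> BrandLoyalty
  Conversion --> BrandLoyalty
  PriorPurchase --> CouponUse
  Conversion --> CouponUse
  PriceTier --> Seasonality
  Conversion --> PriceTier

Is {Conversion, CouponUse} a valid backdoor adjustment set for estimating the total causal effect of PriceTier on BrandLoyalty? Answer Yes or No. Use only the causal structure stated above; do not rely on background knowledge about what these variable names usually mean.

Backdoor paths from PriceTier to BrandLoyalty (paths whose first edge points into PriceTier):
  P1: PriceTier <- Conversion -> CouponUse <- PriorPurchase -> BrandLoyalty
  P2: PriceTier <- Conversion -> CouponUse -> Seasonality -> BrandLoyalty
  P3: PriceTier <- Conversion -> Seasonality <- CouponUse <- PriorPurchase -> BrandLoyalty
  P4: PriceTier <- Conversion -> Seasonality -> BrandLoyalty
  P5: PriceTier <- Conversion -> BrandLoyalty
Condition 1 (no descendant of PriceTier in the set): holds — descendants of PriceTier are {BrandLoyalty, Seasonality}; none are in {Conversion, CouponUse}.
Condition 2 (every backdoor path blocked by {Conversion, CouponUse}):
  P1: blocked at fork node Conversion ∈ conditioning set.
  P2: blocked at fork node Conversion ∈ conditioning set.
  P3: blocked at fork node Conversion ∈ conditioning set.
  P4: blocked at fork node Conversion ∈ conditioning set.
  P5: blocked at fork node Conversion ∈ conditioning set.
{Conversion, CouponUse} satisfies the backdoor criterion.

Yes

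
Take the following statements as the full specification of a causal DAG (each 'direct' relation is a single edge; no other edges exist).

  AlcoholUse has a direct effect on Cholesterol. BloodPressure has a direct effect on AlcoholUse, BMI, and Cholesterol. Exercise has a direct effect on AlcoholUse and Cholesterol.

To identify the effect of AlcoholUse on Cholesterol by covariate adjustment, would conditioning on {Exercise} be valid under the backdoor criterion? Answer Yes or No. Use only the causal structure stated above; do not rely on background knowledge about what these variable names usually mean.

No

Backdoor paths from AlcoholUse to Cholesterol (paths whose first edge points into AlcoholUse):
  P1: AlcoholUse <- Exercise -> Cholesterol
  P2: AlcoholUse <- BloodPressure -> Cholesterol
Condition 1 (no descendant of AlcoholUse in the set): holds — descendants of AlcoholUse are {Cholesterol}; none are in {Exercise}.
Condition 2 (every backdoor path blocked by {Exercise}):
  P1: blocked at fork node Exercise ∈ conditioning set.
  P2: open — no interior node is in the conditioning set.
{Exercise} does not satisfy the backdoor criterion.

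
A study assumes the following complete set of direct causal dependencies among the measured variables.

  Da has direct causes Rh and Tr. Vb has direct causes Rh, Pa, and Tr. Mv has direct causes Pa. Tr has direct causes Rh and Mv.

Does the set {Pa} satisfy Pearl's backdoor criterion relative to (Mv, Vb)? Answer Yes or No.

Yes

Backdoor paths from Mv to Vb (paths whose first edge points into Mv):
  P1: Mv <- Pa -> Vb
Condition 1 (no descendant of Mv in the set): holds — descendants of Mv are {Da, Tr, Vb}; none are in {Pa}.
Condition 2 (every backdoor path blocked by {Pa}):
  P1: blocked at fork node Pa ∈ conditioning set.
{Pa} satisfies the backdoor criterion.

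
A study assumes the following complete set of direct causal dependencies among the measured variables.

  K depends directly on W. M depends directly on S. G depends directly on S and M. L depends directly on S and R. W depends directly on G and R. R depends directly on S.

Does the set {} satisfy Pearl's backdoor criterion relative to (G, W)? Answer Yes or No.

Backdoor paths from G to W (paths whose first edge points into G):
  P1: G <- S -> R -> W
  P2: G <- S -> L <- R -> W
  P3: G <- M <- S -> R -> W
  P4: G <- M <- S -> L <- R -> W
Condition 1 (no descendant of G in the set): holds — descendants of G are {K, W}; none are in {}.
Condition 2 (every backdoor path blocked by {}):
  P1: open — no interior node is in the conditioning set.
  P2: blocked at collider L (neither it nor any descendant is in the conditioning set).
  P3: open — no interior node is in the conditioning set.
  P4: blocked at collider L (neither it nor any descendant is in the conditioning set).
{} does not satisfy the backdoor criterion.

No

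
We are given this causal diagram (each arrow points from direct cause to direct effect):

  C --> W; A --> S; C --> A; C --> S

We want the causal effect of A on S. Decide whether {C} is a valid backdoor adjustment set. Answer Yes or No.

Yes

Backdoor paths from A to S (paths whose first edge points into A):
  P1: A <- C -> S
Condition 1 (no descendant of A in the set): holds — descendants of A are {S}; none are in {C}.
Condition 2 (every backdoor path blocked by {C}):
  P1: blocked at fork node C ∈ conditioning set.
{C} satisfies the backdoor criterion.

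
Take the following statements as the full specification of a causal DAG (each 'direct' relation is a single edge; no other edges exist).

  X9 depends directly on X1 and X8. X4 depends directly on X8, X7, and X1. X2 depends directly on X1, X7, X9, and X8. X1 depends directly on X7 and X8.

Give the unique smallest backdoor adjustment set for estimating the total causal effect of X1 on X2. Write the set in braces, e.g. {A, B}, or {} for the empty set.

{X7, X8}

Variables eligible for adjustment (non-descendants of X1, excluding X1 and X2): {X7, X8}.
Backdoor paths from X1 to X2:
  P1: X1 <- X7 -> X4 <- X8 -> X9 -> X2
  P2: X1 <- X7 -> X4 <- X8 -> X2
  P3: X1 <- X7 -> X2
  P4: X1 <- X8 -> X4 <- X7 -> X2
  P5: X1 <- X8 -> X9 -> X2
  P6: X1 <- X8 -> X2
The empty set is not sufficient: P3 (X1 <- X7 -> X2) has no collider blocking it and no conditioned non-collider, so it is open.
Try {X7, X8}:
  P1: blocked at fork node X7 ∈ conditioning set.
  P2: blocked at fork node X7 ∈ conditioning set.
  P3: blocked at fork node X7 ∈ conditioning set.
  P4: blocked at fork node X8 ∈ conditioning set.
  P5: blocked at fork node X8 ∈ conditioning set.
  P6: blocked at fork node X8 ∈ conditioning set.
{X7, X8} contains no descendant of X1 and blocks every backdoor path.
Every element of {X7, X8} is needed (dropping X7 leaves P3 open; dropping X8 leaves P5 open), so no proper subset is valid.
Among all size-2 subsets of the eligible variables, only {X7, X8} blocks every backdoor path, so it is the unique smallest valid adjustment set.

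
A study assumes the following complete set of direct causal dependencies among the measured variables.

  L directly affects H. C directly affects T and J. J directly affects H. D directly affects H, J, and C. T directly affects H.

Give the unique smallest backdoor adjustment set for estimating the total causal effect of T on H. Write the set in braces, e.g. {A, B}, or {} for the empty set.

{C}

Variables eligible for adjustment (non-descendants of T, excluding T and H): {C, D, J, L}.
Backdoor paths from T to H:
  P1: T <- C <- D -> J -> H
  P2: T <- C <- D -> H
  P3: T <- C -> J <- D -> H
  P4: T <- C -> J -> H
The empty set is not sufficient: P1 (T <- C <- D -> J -> H) has no collider blocking it and no conditioned non-collider, so it is open.
Try {C}:
  P1: blocked at chain node C ∈ conditioning set.
  P2: blocked at chain node C ∈ conditioning set.
  P3: blocked at fork node C ∈ conditioning set.
  P4: blocked at fork node C ∈ conditioning set.
{C} contains no descendant of T and blocks every backdoor path.
No other singleton works — e.g. {D} leaves P4 open — so {C} is the unique smallest valid adjustment set.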